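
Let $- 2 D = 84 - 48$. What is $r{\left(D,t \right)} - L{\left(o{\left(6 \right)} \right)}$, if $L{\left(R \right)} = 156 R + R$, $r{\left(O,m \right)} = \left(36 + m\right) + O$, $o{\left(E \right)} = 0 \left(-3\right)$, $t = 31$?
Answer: $49$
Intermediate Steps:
$o{\left(E \right)} = 0$
$D = -18$ ($D = - \frac{84 - 48}{2} = \left(- \frac{1}{2}\right) 36 = -18$)
$r{\left(O,m \right)} = 36 + O + m$
$L{\left(R \right)} = 157 R$
$r{\left(D,t \right)} - L{\left(o{\left(6 \right)} \right)} = \left(36 - 18 + 31\right) - 157 \cdot 0 = 49 - 0 = 49 + 0 = 49$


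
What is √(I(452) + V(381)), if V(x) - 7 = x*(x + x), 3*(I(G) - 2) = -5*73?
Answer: 2*√652971/3 ≈ 538.71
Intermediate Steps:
I(G) = -359/3 (I(G) = 2 + (-5*73)/3 = 2 + (⅓)*(-365) = 2 - 365/3 = -359/3)
V(x) = 7 + 2*x² (V(x) = 7 + x*(x + x) = 7 + x*(2*x) = 7 + 2*x²)
√(I(452) + V(381)) = √(-359/3 + (7 + 2*381²)) = √(-359/3 + (7 + 2*145161)) = √(-359/3 + (7 + 290322)) = √(-359/3 + 290329) = √(870628/3) = 2*√652971/3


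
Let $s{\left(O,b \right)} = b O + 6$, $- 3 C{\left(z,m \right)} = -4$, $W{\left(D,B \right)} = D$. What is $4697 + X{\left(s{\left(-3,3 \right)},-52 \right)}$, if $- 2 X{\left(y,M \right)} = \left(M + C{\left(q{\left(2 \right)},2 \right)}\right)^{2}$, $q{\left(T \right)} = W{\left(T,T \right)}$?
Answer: $\frac{30721}{9} \approx 3413.4$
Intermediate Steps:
$q{\left(T \right)} = T$
$C{\left(z,m \right)} = \frac{4}{3}$ ($C{\left(z,m \right)} = \left(- \frac{1}{3}\right) \left(-4\right) = \frac{4}{3}$)
$s{\left(O,b \right)} = 6 + O b$ ($s{\left(O,b \right)} = O b + 6 = 6 + O b$)
$X{\left(y,M \right)} = - \frac{\left(\frac{4}{3} + M\right)^{2}}{2}$ ($X{\left(y,M \right)} = - \frac{\left(M + \frac{4}{3}\right)^{2}}{2} = - \frac{\left(\frac{4}{3} + M\right)^{2}}{2}$)
$4697 + X{\left(s{\left(-3,3 \right)},-52 \right)} = 4697 - \frac{\left(4 + 3 \left(-52\right)\right)^{2}}{18} = 4697 - \frac{\left(4 - 156\right)^{2}}{18} = 4697 - \frac{\left(-152\right)^{2}}{18} = 4697 - \frac{11552}{9} = \frac{30721}{9}$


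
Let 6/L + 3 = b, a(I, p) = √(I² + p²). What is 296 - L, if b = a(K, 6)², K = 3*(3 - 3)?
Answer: 3254/11 ≈ 295.82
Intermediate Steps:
K = 0 (K = 3*0 = 0)
b = 36 (b = (√(0² + 6²))² = (√(0 + 36))² = (√36)² = 6² = 36)
L = 2/11 (L = 6/(-3 + 36) = 6/33 = 6*(1/33) = 2/11 ≈ 0.18182)
296 - L = 296 - 1*2/11 = 296 - 2/11 = 3254/11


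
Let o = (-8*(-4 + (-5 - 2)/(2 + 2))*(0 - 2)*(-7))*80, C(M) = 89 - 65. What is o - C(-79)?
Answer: 51496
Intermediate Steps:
C(M) = 24
o = 51520 (o = (-8*(-4 - 7/4)*(-2)*(-7))*80 = (-(-46)*(-2)*(-7))*80 = (-8*23/2*(-7))*80 = -92*(-7)*80 = 644*80 = 51520)
o - C(-79) = 51520 - 1*24 = 51520 - 24 = 51496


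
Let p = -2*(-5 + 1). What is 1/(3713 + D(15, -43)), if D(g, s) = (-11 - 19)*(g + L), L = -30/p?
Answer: 2/6751 ≈ 0.00029625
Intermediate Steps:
p = 8 (p = -2*(-4) = 8)
L = -15/4 (L = -30/8 = -30*1/8 = -15/4 ≈ -3.7500)
D(g, s) = 225/2 - 30*g (D(g, s) = (-11 - 19)*(g - 15/4) = -30*(-15/4 + g) = 225/2 - 30*g)
1/(3713 + D(15, -43)) = 1/(3713 + (225/2 - 30*15)) = 1/(3713 + (225/2 - 450)) = 1/(3713 - 675/2) = 1/(6751/2) = 2/6751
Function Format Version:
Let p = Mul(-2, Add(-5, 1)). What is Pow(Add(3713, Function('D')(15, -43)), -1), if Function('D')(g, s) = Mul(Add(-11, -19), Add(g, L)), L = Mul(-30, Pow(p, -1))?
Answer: Rational(2, 6751) ≈ 0.00029625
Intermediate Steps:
p = 8 (p = Mul(-2, -4) = 8)
L = Rational(-15, 4) (L = Mul(-30, Pow(8, -1)) = Mul(-30, Rational(1, 8)) = Rational(-15, 4) ≈ -3.7500)
Function('D')(g, s) = Add(Rational(225, 2), Mul(-30, g)) (Function('D')(g, s) = Mul(Add(-11, -19), Add(g, Rational(-15, 4))) = Mul(-30, Add(Rational(-15, 4), g)) = Add(Rational(225, 2), Mul(-30, g)))
Pow(Add(3713, Function('D')(15, -43)), -1) = Pow(Add(3713, Add(Rational(225, 2), Mul(-30, 15))), -1) = Pow(Add(3713, Add(Rational(225, 2), -450)), -1) = Pow(Add(3713, Rational(-675, 2)), -1) = Pow(Rational(6751, 2), -1) = Rational(2, 6751)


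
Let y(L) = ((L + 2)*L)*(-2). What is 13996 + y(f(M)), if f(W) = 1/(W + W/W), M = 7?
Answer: 447855/32 ≈ 13995.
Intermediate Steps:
f(W) = 1/(1 + W) (f(W) = 1/(W + 1) = 1/(1 + W))
y(L) = -2*L*(2 + L) (y(L) = ((2 + L)*L)*(-2) = (L*(2 + L))*(-2) = -2*L*(2 + L))
13996 + y(f(M)) = 13996 - 2*(2 + 1/(1 + 7))/(1 + 7) = 13996 - 2*(2 + 1/8)/8 = 13996 - 2*1/8*(2 + 1/8) = 13996 - 2*1/8*17/8 = 13996 - 17/32 = 447855/32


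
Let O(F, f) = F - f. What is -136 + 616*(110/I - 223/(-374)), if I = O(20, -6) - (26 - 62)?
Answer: 697852/527 ≈ 1324.2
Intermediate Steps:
I = 62 (I = (20 - 1*(-6)) - (26 - 62) = (20 + 6) - 1*(-36) = 26 + 36 = 62)
-136 + 616*(110/I - 223/(-374)) = -136 + 616*(110/62 - 223/(-374)) = -136 + 616*(110*(1/62) - 223*(-1/374)) = -136 + 616*(55/31 + 223/374) = -136 + 616*(27483/11594) = -136 + 769524/527 = 697852/527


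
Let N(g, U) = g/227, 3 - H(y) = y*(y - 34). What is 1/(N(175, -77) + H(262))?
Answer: -227/13559216 ≈ -1.6741e-5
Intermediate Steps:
H(y) = 3 - y*(-34 + y) (H(y) = 3 - y*(y - 34) = 3 - y*(-34 + y))
N(g, U) = g/227 (N(g, U) = g*(1/227) = g/227)
1/(N(175, -77) + H(262)) = 1/((1/227)*175 + (3 - 1*262**2 + 34*262)) = 1/(175/227 + (3 - 1*68644 + 8908)) = 1/(175/227 + (3 - 68644 + 8908)) = 1/(175/227 - 59733) = 1/(-13559216/227) = -227/13559216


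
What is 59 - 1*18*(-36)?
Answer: 707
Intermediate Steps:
59 - 1*18*(-36) = 59 - 18*(-36) = 59 + 648 = 707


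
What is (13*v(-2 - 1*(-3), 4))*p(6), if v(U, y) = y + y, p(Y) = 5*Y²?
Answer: 18720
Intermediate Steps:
v(U, y) = 2*y
(13*v(-2 - 1*(-3), 4))*p(6) = (13*(2*4))*(5*6²) = (13*8)*(5*36) = 104*180 = 18720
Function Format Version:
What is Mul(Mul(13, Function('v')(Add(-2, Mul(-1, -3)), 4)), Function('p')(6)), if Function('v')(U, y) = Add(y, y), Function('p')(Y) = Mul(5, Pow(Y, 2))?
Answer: 18720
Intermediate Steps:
Function('v')(U, y) = Mul(2, y)
Mul(Mul(13, Function('v')(Add(-2, Mul(-1, -3)), 4)), Function('p')(6)) = Mul(Mul(13, Mul(2, 4)), Mul(5, Pow(6, 2))) = Mul(Mul(13, 8), Mul(5, 36)) = Mul(104, 180) = 18720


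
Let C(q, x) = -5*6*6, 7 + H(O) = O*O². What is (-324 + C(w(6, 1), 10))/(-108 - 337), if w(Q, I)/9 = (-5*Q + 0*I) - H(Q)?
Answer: 504/445 ≈ 1.1326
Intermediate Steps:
H(O) = -7 + O³ (H(O) = -7 + O*O² = -7 + O³)
w(Q, I) = 63 - 45*Q - 9*Q³ (w(Q, I) = 9*((-5*Q + 0*I) - (-7 + Q³)) = 9*((-5*Q + 0) + (7 - Q³)) = 9*(-5*Q + (7 - Q³)) = 9*(7 - Q³ - 5*Q) = 63 - 45*Q - 9*Q³)
C(q, x) = -180 (C(q, x) = -30*6 = -180)
(-324 + C(w(6, 1), 10))/(-108 - 337) = (-324 - 180)/(-108 - 337) = -504/(-445) = -504*(-1/445) = 504/445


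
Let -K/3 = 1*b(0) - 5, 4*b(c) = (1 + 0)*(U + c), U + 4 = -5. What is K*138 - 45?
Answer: 5913/2 ≈ 2956.5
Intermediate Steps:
U = -9 (U = -4 - 5 = -9)
b(c) = -9/4 + c/4 (b(c) = ((1 + 0)*(-9 + c))/4 = (1*(-9 + c))/4 = (-9 + c)/4 = -9/4 + c/4)
K = 87/4 (K = -3*(1*(-9/4 + (1/4)*0) - 5) = -3*(1*(-9/4 + 0) - 5) = -3*(1*(-9/4) - 5) = -3*(-9/4 - 5) = -3*(-29/4) = 87/4 ≈ 21.750)
K*138 - 45 = (87/4)*138 - 45 = 6003/2 - 45 = 5913/2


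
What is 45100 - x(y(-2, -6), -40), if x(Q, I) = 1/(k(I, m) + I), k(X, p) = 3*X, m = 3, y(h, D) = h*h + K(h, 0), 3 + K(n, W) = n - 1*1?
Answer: 7216001/160 ≈ 45100.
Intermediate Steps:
K(n, W) = -4 + n (K(n, W) = -3 + (n - 1*1) = -3 + (n - 1) = -3 + (-1 + n) = -4 + n)
y(h, D) = -4 + h + h**2 (y(h, D) = h*h + (-4 + h) = h**2 + (-4 + h) = -4 + h + h**2)
x(Q, I) = 1/(4*I) (x(Q, I) = 1/(3*I + I) = 1/(4*I))
45100 - x(y(-2, -6), -40) = 45100 - 1/(4*(-40)) = 45100 - (-1)/(4*40) = 45100 - 1*(-1/160) = 45100 + 1/160 = 7216001/160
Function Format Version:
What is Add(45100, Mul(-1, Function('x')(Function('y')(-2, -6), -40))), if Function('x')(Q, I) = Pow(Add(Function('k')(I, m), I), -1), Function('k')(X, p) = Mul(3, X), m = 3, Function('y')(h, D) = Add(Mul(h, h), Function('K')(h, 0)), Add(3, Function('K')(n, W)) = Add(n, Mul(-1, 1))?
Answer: Rational(7216001, 160) ≈ 45100.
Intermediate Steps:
Function('K')(n, W) = Add(-4, n) (Function('K')(n, W) = Add(-3, Add(n, Mul(-1, 1))) = Add(-3, Add(n, -1)) = Add(-3, Add(-1, n)) = Add(-4, n))
Function('y')(h, D) = Add(-4, h, Pow(h, 2)) (Function('y')(h, D) = Add(Mul(h, h), Add(-4, h)) = Add(Pow(h, 2), Add(-4, h)) = Add(-4, h, Pow(h, 2)))
Function('x')(Q, I) = Mul(Rational(1, 4), Pow(I, -1)) (Function('x')(Q, I) = Pow(Add(Mul(3, I), I), -1) = Pow(Mul(4, I), -1) = Mul(Rational(1, 4), Pow(I, -1)))
Add(45100, Mul(-1, Function('x')(Function('y')(-2, -6), -40))) = Add(45100, Mul(-1, Mul(Rational(1, 4), Pow(-40, -1)))) = Add(45100, Mul(-1, Mul(Rational(1, 4), Rational(-1, 40)))) = Add(45100, Mul(-1, Rational(-1, 160))) = Add(45100, Rational(1, 160)) = Rational(7216001, 160)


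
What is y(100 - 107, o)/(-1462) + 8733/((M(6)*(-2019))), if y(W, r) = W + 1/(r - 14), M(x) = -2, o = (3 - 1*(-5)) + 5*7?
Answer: 61846235/28533854 ≈ 2.1675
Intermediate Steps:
o = 43 (o = (3 + 5) + 35 = 8 + 35 = 43)
y(W, r) = W + 1/(-14 + r)
y(100 - 107, o)/(-1462) + 8733/((M(6)*(-2019))) = ((1 - 14*(100 - 107) + (100 - 107)*43)/(-14 + 43))/(-1462) + 8733/((-2*(-2019))) = ((1 - 14*(-7) - 7*43)/29)*(-1/1462) + 8733/4038 = ((1 + 98 - 301)/29)*(-1/1462) + 8733*(1/4038) = ((1/29)*(-202))*(-1/1462) + 2911/1346 = -202/29*(-1/1462) + 2911/1346 = 101/21199 + 2911/1346 = 61846235/28533854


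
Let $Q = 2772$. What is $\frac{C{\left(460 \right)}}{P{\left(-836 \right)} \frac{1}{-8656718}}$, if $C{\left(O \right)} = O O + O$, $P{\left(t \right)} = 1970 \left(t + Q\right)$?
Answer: $- \frac{45893590477}{95348} \approx -4.8133 \cdot 10^{5}$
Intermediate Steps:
$P{\left(t \right)} = 5460840 + 1970 t$ ($P{\left(t \right)} = 1970 \left(t + 2772\right) = 1970 \left(2772 + t\right) = 5460840 + 1970 t$)
$C{\left(O \right)} = O + O^{2}$ ($C{\left(O \right)} = O^{2} + O = O + O^{2}$)
$\frac{C{\left(460 \right)}}{P{\left(-836 \right)} \frac{1}{-8656718}} = \frac{460 \left(1 + 460\right)}{\left(5460840 + 1970 \left(-836\right)\right) \frac{1}{-8656718}} = \frac{460 \cdot 461}{\left(5460840 - 1646920\right) \left(- \frac{1}{8656718}\right)} = \frac{212060}{3813920 \left(- \frac{1}{8656718}\right)} = \frac{212060}{- \frac{1906960}{4328359}} = 212060 \left(- \frac{4328359}{1906960}\right) = - \frac{45893590477}{95348}$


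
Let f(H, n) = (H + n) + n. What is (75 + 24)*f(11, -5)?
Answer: 99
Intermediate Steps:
f(H, n) = H + 2*n
(75 + 24)*f(11, -5) = (75 + 24)*(11 + 2*(-5)) = 99*(11 - 10) = 99*1 = 99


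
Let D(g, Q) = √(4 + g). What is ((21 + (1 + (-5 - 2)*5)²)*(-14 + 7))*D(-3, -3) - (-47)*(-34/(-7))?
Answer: -56075/7 ≈ -8010.7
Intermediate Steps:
((21 + (1 + (-5 - 2)*5)²)*(-14 + 7))*D(-3, -3) - (-47)*(-34/(-7)) = ((21 + (1 + (-5 - 2)*5)²)*(-14 + 7))*√(4 - 3) - (-47)*(-34/(-7)) = ((21 + (1 - 7*5)²)*(-7))*√1 - (-47)*(-34*(-⅐)) = ((21 + (1 - 35)²)*(-7))*1 - (-47)*34/7 = ((21 + (-34)²)*(-7))*1 - 1*(-1598/7) = ((21 + 1156)*(-7))*1 + 1598/7 = (1177*(-7))*1 + 1598/7 = -8239*1 + 1598/7 = -8239 + 1598/7 = -56075/7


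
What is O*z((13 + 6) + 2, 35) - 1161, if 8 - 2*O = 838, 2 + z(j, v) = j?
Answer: -9046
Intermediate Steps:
z(j, v) = -2 + j
O = -415 (O = 4 - 1/2*838 = 4 - 419 = -415)
O*z((13 + 6) + 2, 35) - 1161 = -415*(-2 + ((13 + 6) + 2)) - 1161 = -415*(-2 + (19 + 2)) - 1161 = -415*(-2 + 21) - 1161 = -415*19 - 1161 = -7885 - 1161 = -9046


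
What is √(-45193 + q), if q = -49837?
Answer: I*√95030 ≈ 308.27*I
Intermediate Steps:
√(-45193 + q) = √(-45193 - 49837) = √(-95030) = I*√95030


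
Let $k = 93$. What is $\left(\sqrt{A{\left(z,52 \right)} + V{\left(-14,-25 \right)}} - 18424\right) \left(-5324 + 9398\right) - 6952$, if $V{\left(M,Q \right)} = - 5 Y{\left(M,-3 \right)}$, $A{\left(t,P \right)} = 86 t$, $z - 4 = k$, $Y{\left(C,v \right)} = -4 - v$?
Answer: $-75066328 + 4074 \sqrt{8347} \approx -7.4694 \cdot 10^{7}$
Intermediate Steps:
$z = 97$ ($z = 4 + 93 = 97$)
$V{\left(M,Q \right)} = 5$ ($V{\left(M,Q \right)} = - 5 \left(-4 - -3\right) = - 5 \left(-4 + 3\right) = \left(-5\right) \left(-1\right) = 5$)
$\left(\sqrt{A{\left(z,52 \right)} + V{\left(-14,-25 \right)}} - 18424\right) \left(-5324 + 9398\right) - 6952 = \left(\sqrt{86 \cdot 97 + 5} - 18424\right) \left(-5324 + 9398\right) - 6952 = \left(\sqrt{8342 + 5} - 18424\right) 4074 - 6952 = \left(\sqrt{8347} - 18424\right) 4074 - 6952 = \left(-18424 + \sqrt{8347}\right) 4074 - 6952 = \left(-75059376 + 4074 \sqrt{8347}\right) - 6952 = -75066328 + 4074 \sqrt{8347}$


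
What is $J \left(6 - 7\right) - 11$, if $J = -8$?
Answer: $-3$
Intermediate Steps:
$J \left(6 - 7\right) - 11 = - 8 \left(6 - 7\right) - 11 = \left(-8\right) \left(-1\right) - 11 = 8 - 11 = -3$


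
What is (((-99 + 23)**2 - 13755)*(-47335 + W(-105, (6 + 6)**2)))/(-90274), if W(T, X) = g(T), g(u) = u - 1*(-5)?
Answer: -378483865/90274 ≈ -4192.6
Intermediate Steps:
g(u) = 5 + u (g(u) = u + 5 = 5 + u)
W(T, X) = 5 + T
(((-99 + 23)**2 - 13755)*(-47335 + W(-105, (6 + 6)**2)))/(-90274) = (((-99 + 23)**2 - 13755)*(-47335 + (5 - 105)))/(-90274) = (((-76)**2 - 13755)*(-47335 - 100))*(-1/90274) = ((5776 - 13755)*(-47435))*(-1/90274) = -7979*(-47435)*(-1/90274) = 378483865*(-1/90274) = -378483865/90274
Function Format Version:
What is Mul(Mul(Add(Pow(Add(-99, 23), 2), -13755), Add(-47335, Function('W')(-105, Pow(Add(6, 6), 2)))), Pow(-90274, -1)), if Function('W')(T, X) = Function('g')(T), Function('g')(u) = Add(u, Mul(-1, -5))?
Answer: Rational(-378483865, 90274) ≈ -4192.6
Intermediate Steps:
Function('g')(u) = Add(5, u) (Function('g')(u) = Add(u, 5) = Add(5, u))
Function('W')(T, X) = Add(5, T)
Mul(Mul(Add(Pow(Add(-99, 23), 2), -13755), Add(-47335, Function('W')(-105, Pow(Add(6, 6), 2)))), Pow(-90274, -1)) = Mul(Mul(Add(Pow(Add(-99, 23), 2), -13755), Add(-47335, Add(5, -105))), Pow(-90274, -1)) = Mul(Mul(Add(Pow(-76, 2), -13755), Add(-47335, -100)), Rational(-1, 90274)) = Mul(Mul(Add(5776, -13755), -47435), Rational(-1, 90274)) = Mul(Mul(-7979, -47435), Rational(-1, 90274)) = Mul(378483865, Rational(-1, 90274)) = Rational(-378483865, 90274)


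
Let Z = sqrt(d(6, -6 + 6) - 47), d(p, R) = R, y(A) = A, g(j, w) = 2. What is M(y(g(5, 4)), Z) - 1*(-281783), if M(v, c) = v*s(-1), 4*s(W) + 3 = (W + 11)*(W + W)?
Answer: 563543/2 ≈ 2.8177e+5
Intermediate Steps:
s(W) = -3/4 + W*(11 + W)/2 (s(W) = -3/4 + ((W + 11)*(W + W))/4 = -3/4 + ((11 + W)*(2*W))/4 = -3/4 + (2*W*(11 + W))/4 = -3/4 + W*(11 + W)/2)
Z = I*sqrt(47) (Z = sqrt((-6 + 6) - 47) = sqrt(0 - 47) = sqrt(-47) = I*sqrt(47) ≈ 6.8557*I)
M(v, c) = -23*v/4 (M(v, c) = v*(-3/4 + (1/2)*(-1)**2 + (11/2)*(-1)) = v*(-3/4 + (1/2)*1 - 11/2) = v*(-3/4 + 1/2 - 11/2) = v*(-23/4) = -23*v/4)
M(y(g(5, 4)), Z) - 1*(-281783) = -23/4*2 - 1*(-281783) = -23/2 + 281783 = 563543/2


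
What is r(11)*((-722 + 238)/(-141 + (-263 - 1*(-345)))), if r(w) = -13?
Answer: -6292/59 ≈ -106.64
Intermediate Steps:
r(11)*((-722 + 238)/(-141 + (-263 - 1*(-345)))) = -13*(-722 + 238)/(-141 + (-263 - 1*(-345))) = -(-6292)/(-141 + (-263 + 345)) = -(-6292)/(-141 + 82) = -(-6292)/(-59) = -(-6292)*(-1)/59 = -13*484/59 = -6292/59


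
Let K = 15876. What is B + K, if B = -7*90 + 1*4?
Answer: 15250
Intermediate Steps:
B = -626 (B = -630 + 4 = -626)
B + K = -626 + 15876 = 15250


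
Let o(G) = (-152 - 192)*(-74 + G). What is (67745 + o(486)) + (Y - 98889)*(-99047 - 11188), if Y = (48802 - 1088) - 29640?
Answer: 8908567542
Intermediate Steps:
Y = 18074 (Y = 47714 - 29640 = 18074)
o(G) = 25456 - 344*G (o(G) = -344*(-74 + G) = 25456 - 344*G)
(67745 + o(486)) + (Y - 98889)*(-99047 - 11188) = (67745 + (25456 - 344*486)) + (18074 - 98889)*(-99047 - 11188) = (67745 + (25456 - 167184)) - 80815*(-110235) = (67745 - 141728) + 8908641525 = -73983 + 8908641525 = 8908567542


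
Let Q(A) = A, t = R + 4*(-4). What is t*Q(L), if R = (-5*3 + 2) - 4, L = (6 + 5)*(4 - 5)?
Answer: 363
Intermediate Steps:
L = -11 (L = 11*(-1) = -11)
R = -17 (R = (-15 + 2) - 4 = -13 - 4 = -17)
t = -33 (t = -17 + 4*(-4) = -17 - 16 = -33)
t*Q(L) = -33*(-11) = 363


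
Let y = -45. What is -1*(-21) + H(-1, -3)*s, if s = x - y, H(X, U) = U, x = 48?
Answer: -258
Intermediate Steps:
s = 93 (s = 48 - 1*(-45) = 48 + 45 = 93)
-1*(-21) + H(-1, -3)*s = -1*(-21) - 3*93 = 21 - 279 = -258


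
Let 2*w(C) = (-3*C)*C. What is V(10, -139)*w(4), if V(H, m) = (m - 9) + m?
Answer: 6888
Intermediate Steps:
w(C) = -3*C**2/2 (w(C) = ((-3*C)*C)/2 = (-3*C**2)/2 = -3*C**2/2)
V(H, m) = -9 + 2*m (V(H, m) = (-9 + m) + m = -9 + 2*m)
V(10, -139)*w(4) = (-9 + 2*(-139))*(-3/2*4**2) = (-9 - 278)*(-3/2*16) = -287*(-24) = 6888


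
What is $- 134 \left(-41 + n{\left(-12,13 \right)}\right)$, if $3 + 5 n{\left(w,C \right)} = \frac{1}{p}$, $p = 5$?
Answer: $\frac{139226}{25} \approx 5569.0$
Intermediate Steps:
$n{\left(w,C \right)} = - \frac{14}{25}$ ($n{\left(w,C \right)} = - \frac{3}{5} + \frac{1}{5 \cdot 5} = - \frac{3}{5} + \frac{1}{5} \cdot \frac{1}{5} = - \frac{3}{5} + \frac{1}{25} = - \frac{14}{25}$)
$- 134 \left(-41 + n{\left(-12,13 \right)}\right) = - 134 \left(-41 - \frac{14}{25}\right) = \left(-134\right) \left(- \frac{1039}{25}\right) = \frac{139226}{25}$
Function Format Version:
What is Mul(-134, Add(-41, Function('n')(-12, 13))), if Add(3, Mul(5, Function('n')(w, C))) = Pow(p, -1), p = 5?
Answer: Rational(139226, 25) ≈ 5569.0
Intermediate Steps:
Function('n')(w, C) = Rational(-14, 25) (Function('n')(w, C) = Add(Rational(-3, 5), Mul(Rational(1, 5), Pow(5, -1))) = Add(Rational(-3, 5), Mul(Rational(1, 5), Rational(1, 5))) = Add(Rational(-3, 5), Rational(1, 25)) = Rational(-14, 25))
Mul(-134, Add(-41, Function('n')(-12, 13))) = Mul(-134, Add(-41, Rational(-14, 25))) = Mul(-134, Rational(-1039, 25)) = Rational(139226, 25)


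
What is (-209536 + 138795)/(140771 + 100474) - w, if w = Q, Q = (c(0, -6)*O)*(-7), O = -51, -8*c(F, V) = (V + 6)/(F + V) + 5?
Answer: 430056397/1929960 ≈ 222.83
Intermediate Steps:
c(F, V) = -5/8 - (6 + V)/(8*(F + V)) (c(F, V) = -((V + 6)/(F + V) + 5)/8 = -((6 + V)/(F + V) + 5)/8 = -(5 + (6 + V)/(F + V))/8 = -5/8 - (6 + V)/(8*(F + V)))
Q = -1785/8 (Q = (((-6 - 6*(-6) - 5*0)/(8*(0 - 6)))*(-51))*(-7) = (((⅛)*(-6 + 36 + 0)/(-6))*(-51))*(-7) = (((⅛)*(-⅙)*30)*(-51))*(-7) = -5/8*(-51)*(-7) = (255/8)*(-7) = -1785/8 ≈ -223.13)
w = -1785/8 ≈ -223.13
(-209536 + 138795)/(140771 + 100474) - w = (-209536 + 138795)/(140771 + 100474) - 1*(-1785/8) = -70741/241245 + 1785/8 = 430056397/1929960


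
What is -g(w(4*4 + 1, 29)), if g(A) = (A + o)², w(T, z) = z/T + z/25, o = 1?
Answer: -2699449/180625 ≈ -14.945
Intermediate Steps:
w(T, z) = z/25 + z/T (w(T, z) = z/T + z*(1/25) = z/T + z/25 = z/25 + z/T)
g(A) = (1 + A)² (g(A) = (A + 1)² = (1 + A)²)
-g(w(4*4 + 1, 29)) = -(1 + ((1/25)*29 + 29/(4*4 + 1)))² = -(1 + (29/25 + 29/(16 + 1)))² = -(1 + (29/25 + 29/17))² = -(1 + 1218/425)² = -(1643/425)² = -1*2699449/180625 = -2699449/180625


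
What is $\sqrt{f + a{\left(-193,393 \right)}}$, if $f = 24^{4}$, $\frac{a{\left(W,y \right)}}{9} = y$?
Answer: $3 \sqrt{37257} \approx 579.06$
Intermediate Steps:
$a{\left(W,y \right)} = 9 y$
$f = 331776$
$\sqrt{f + a{\left(-193,393 \right)}} = \sqrt{331776 + 9 \cdot 393} = \sqrt{331776 + 3537} = \sqrt{335313} = 3 \sqrt{37257}$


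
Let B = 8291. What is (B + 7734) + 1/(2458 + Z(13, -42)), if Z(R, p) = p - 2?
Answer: 38684351/2414 ≈ 16025.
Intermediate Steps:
Z(R, p) = -2 + p
(B + 7734) + 1/(2458 + Z(13, -42)) = (8291 + 7734) + 1/(2458 + (-2 - 42)) = 16025 + 1/(2458 - 44) = 16025 + 1/2414 = 38684351/2414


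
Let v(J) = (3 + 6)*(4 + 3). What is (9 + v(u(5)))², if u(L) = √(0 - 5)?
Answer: 5184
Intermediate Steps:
u(L) = I*√5 (u(L) = √(-5) = I*√5)
v(J) = 63 (v(J) = 9*7 = 63)
(9 + v(u(5)))² = (9 + 63)² = 72² = 5184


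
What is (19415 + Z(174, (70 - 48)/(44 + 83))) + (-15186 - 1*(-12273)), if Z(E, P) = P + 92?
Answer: 2107460/127 ≈ 16594.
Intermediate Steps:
Z(E, P) = 92 + P
(19415 + Z(174, (70 - 48)/(44 + 83))) + (-15186 - 1*(-12273)) = (19415 + (92 + (70 - 48)/(44 + 83))) + (-15186 - 1*(-12273)) = (19415 + (92 + 22/127)) + (-15186 + 12273) = (19415 + (92 + 22*(1/127))) - 2913 = (19415 + (92 + 22/127)) - 2913 = (19415 + 11706/127) - 2913 = 2477411/127 - 2913 = 2107460/127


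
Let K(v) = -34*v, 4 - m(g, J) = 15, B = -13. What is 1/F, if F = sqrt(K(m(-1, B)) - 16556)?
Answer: -I*sqrt(1798)/5394 ≈ -0.0078611*I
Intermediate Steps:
m(g, J) = -11 (m(g, J) = 4 - 1*15 = 4 - 15 = -11)
F = 3*I*sqrt(1798) (F = sqrt(-34*(-11) - 16556) = sqrt(374 - 16556) = sqrt(-16182) = 3*I*sqrt(1798) ≈ 127.21*I)
1/F = 1/(3*I*sqrt(1798)) = -I*sqrt(1798)/5394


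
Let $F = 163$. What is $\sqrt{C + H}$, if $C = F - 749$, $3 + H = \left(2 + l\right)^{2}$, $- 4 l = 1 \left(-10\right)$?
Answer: $\frac{5 i \sqrt{91}}{2} \approx 23.848 i$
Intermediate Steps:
$l = \frac{5}{2}$ ($l = - \frac{1 \left(-10\right)}{4} = \left(- \frac{1}{4}\right) \left(-10\right) = \frac{5}{2} \approx 2.5$)
$H = \frac{69}{4}$ ($H = -3 + \left(2 + \frac{5}{2}\right)^{2} = -3 + \left(\frac{9}{2}\right)^{2} = -3 + \frac{81}{4} = \frac{69}{4} \approx 17.25$)
$C = -586$ ($C = 163 - 749 = -586$)
$\sqrt{C + H} = \sqrt{-586 + \frac{69}{4}} = \sqrt{- \frac{2275}{4}} = \frac{5 i \sqrt{91}}{2}$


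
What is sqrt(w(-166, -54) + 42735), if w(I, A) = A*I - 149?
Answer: 5*sqrt(2062) ≈ 227.05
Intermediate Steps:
w(I, A) = -149 + A*I
sqrt(w(-166, -54) + 42735) = sqrt((-149 - 54*(-166)) + 42735) = sqrt((-149 + 8964) + 42735) = sqrt(8815 + 42735) = sqrt(51550) = 5*sqrt(2062)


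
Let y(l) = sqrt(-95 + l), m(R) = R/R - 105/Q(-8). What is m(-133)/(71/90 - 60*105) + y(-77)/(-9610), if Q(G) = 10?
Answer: 855/566929 - I*sqrt(43)/4805 ≈ 0.0015081 - 0.0013647*I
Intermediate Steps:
m(R) = -19/2 (m(R) = R/R - 105/10 = 1 - 105*1/10 = 1 - 21/2 = -19/2)
m(-133)/(71/90 - 60*105) + y(-77)/(-9610) = -19/(2*(71/90 - 60*105)) + sqrt(-95 - 77)/(-9610) = -19/(2*(71*(1/90) - 6300)) + sqrt(-172)*(-1/9610) = -19/(2*(71/90 - 6300)) + (2*I*sqrt(43))*(-1/9610) = -19/(2*(-566929/90)) - I*sqrt(43)/4805 = -19/2*(-90/566929) - I*sqrt(43)/4805 = 855/566929 - I*sqrt(43)/4805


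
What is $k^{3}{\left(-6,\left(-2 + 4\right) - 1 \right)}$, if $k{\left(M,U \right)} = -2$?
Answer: $-8$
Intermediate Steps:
$k^{3}{\left(-6,\left(-2 + 4\right) - 1 \right)} = \left(-2\right)^{3} = -8$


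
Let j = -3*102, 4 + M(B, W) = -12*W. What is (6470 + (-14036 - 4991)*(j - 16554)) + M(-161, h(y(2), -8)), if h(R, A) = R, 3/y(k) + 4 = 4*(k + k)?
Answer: 320801683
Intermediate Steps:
y(k) = 3/(-4 + 8*k) (y(k) = 3/(-4 + 4*(k + k)) = 3/(-4 + 4*(2*k)) = 3/(-4 + 8*k))
M(B, W) = -4 - 12*W
j = -306
(6470 + (-14036 - 4991)*(j - 16554)) + M(-161, h(y(2), -8)) = (6470 + (-14036 - 4991)*(-306 - 16554)) + (-4 - 9/(-1 + 2*2)) = (6470 - 19027*(-16860)) + (-4 - 9/(-1 + 4)) = (6470 + 320795220) + (-4 - 9/3) = 320801690 + (-4 - 9/3) = 320801690 + (-4 - 12*¼) = 320801690 + (-4 - 3) = 320801690 - 7 = 320801683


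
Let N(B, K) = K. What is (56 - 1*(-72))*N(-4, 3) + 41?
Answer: 425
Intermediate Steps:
(56 - 1*(-72))*N(-4, 3) + 41 = (56 - 1*(-72))*3 + 41 = (56 + 72)*3 + 41 = 128*3 + 41 = 384 + 41 = 425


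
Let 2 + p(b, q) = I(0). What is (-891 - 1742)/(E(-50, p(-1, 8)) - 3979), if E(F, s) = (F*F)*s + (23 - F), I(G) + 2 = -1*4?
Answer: 2633/23906 ≈ 0.11014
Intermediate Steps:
I(G) = -6 (I(G) = -2 - 1*4 = -2 - 4 = -6)
p(b, q) = -8 (p(b, q) = -2 - 6 = -8)
E(F, s) = 23 - F + s*F**2 (E(F, s) = F**2*s + (23 - F) = s*F**2 + (23 - F) = 23 - F + s*F**2)
(-891 - 1742)/(E(-50, p(-1, 8)) - 3979) = (-891 - 1742)/((23 - 1*(-50) - 8*(-50)**2) - 3979) = -2633/((23 + 50 - 8*2500) - 3979) = -2633/((23 + 50 - 20000) - 3979) = -2633/(-19927 - 3979) = -2633/(-23906) = -2633*(-1/23906) = 2633/23906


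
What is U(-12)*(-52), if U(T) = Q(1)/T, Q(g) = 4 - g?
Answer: 13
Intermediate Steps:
U(T) = 3/T (U(T) = (4 - 1*1)/T = (4 - 1)/T = 3/T)
U(-12)*(-52) = (3/(-12))*(-52) = (3*(-1/12))*(-52) = -¼*(-52) = 13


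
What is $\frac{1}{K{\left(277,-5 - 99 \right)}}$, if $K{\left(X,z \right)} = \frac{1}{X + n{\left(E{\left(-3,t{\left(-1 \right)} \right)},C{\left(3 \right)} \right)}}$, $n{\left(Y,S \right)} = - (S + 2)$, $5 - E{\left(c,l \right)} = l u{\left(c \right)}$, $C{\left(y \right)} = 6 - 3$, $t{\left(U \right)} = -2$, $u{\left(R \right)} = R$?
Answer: $272$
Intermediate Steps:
$C{\left(y \right)} = 3$
$E{\left(c,l \right)} = 5 - c l$ ($E{\left(c,l \right)} = 5 - l c = 5 - c l$)
$n{\left(Y,S \right)} = -2 - S$ ($n{\left(Y,S \right)} = - (2 + S) = -2 - S$)
$K{\left(X,z \right)} = \frac{1}{-5 + X}$ ($K{\left(X,z \right)} = \frac{1}{X - 5} = \frac{1}{-5 + X}$)
$\frac{1}{K{\left(277,-5 - 99 \right)}} = \frac{1}{\frac{1}{-5 + 277}} = \frac{1}{\frac{1}{272}} = 272$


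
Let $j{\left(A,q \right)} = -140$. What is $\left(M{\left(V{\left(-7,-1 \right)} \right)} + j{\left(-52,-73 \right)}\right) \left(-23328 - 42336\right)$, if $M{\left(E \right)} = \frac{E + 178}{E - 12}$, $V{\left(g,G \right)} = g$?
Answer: $9783936$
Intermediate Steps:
$M{\left(E \right)} = \frac{178 + E}{-12 + E}$
$\left(M{\left(V{\left(-7,-1 \right)} \right)} + j{\left(-52,-73 \right)}\right) \left(-23328 - 42336\right) = \left(\frac{178 - 7}{-12 - 7} - 140\right) \left(-23328 - 42336\right) = \left(\frac{1}{-19} \cdot 171 - 140\right) \left(-65664\right) = \left(\left(- \frac{1}{19}\right) 171 - 140\right) \left(-65664\right) = \left(-9 - 140\right) \left(-65664\right) = \left(-149\right) \left(-65664\right) = 9783936$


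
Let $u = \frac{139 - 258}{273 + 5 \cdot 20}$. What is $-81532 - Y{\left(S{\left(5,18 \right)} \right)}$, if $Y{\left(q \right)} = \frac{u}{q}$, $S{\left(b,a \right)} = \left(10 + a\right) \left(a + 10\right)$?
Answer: $- \frac{3406080815}{41776} \approx -81532.0$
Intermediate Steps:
$u = - \frac{119}{373}$ ($u = - \frac{119}{273 + 100} = - \frac{119}{373} \approx -0.31904$)
$S{\left(b,a \right)} = \left(10 + a\right)^{2}$ ($S{\left(b,a \right)} = \left(10 + a\right) \left(10 + a\right) = \left(10 + a\right)^{2}$)
$Y{\left(q \right)} = - \frac{119}{373 q}$
$-81532 - Y{\left(S{\left(5,18 \right)} \right)} = -81532 - - \frac{119}{373 \left(10 + 18\right)^{2}} = -81532 - - \frac{119}{373 \cdot 28^{2}} = -81532 - - \frac{119}{373 \cdot 784} = -81532 - \left(- \frac{119}{373}\right) \frac{1}{784} = -81532 - - \frac{17}{41776} = -81532 + \frac{17}{41776} = - \frac{3406080815}{41776}$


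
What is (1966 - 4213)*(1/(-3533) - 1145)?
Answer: 9089757642/3533 ≈ 2.5728e+6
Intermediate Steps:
(1966 - 4213)*(1/(-3533) - 1145) = -2247*(-1/3533 - 1145) = -2247*(-4045286/3533) = 9089757642/3533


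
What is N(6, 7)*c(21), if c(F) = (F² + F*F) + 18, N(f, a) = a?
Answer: 6300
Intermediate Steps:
c(F) = 18 + 2*F² (c(F) = (F² + F²) + 18 = 2*F² + 18 = 18 + 2*F²)
N(6, 7)*c(21) = 7*(18 + 2*21²) = 7*(18 + 2*441) = 7*(18 + 882) = 7*900 = 6300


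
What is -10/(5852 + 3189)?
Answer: -10/9041 ≈ -0.0011061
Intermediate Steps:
-10/(5852 + 3189) = -10/9041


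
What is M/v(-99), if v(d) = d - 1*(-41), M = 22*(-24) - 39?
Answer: 567/58 ≈ 9.7759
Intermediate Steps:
M = -567 (M = -528 - 39 = -567)
v(d) = 41 + d (v(d) = d + 41 = 41 + d)
M/v(-99) = -567/(41 - 99) = -567/(-58) = -567*(-1/58) = 567/58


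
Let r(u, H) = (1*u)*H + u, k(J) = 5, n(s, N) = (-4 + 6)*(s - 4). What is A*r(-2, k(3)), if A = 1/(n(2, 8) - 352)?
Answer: 3/89 ≈ 0.033708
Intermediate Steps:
n(s, N) = -8 + 2*s (n(s, N) = 2*(-4 + s) = -8 + 2*s)
r(u, H) = u + H*u (r(u, H) = u*H + u = H*u + u = u + H*u)
A = -1/356 (A = 1/((-8 + 2*2) - 352) = 1/((-8 + 4) - 352) = 1/(-4 - 352) = 1/(-356) = -1/356 ≈ -0.0028090)
A*r(-2, k(3)) = -(-1)*(1 + 5)/178 = -(-1)*6/178 = -1/356*(-12) = 3/89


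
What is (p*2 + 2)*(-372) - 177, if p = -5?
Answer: 2799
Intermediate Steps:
(p*2 + 2)*(-372) - 177 = (-5*2 + 2)*(-372) - 177 = (-10 + 2)*(-372) - 177 = -8*(-372) - 177 = 2976 - 177 = 2799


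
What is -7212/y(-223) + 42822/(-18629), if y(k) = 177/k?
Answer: 768025490/84547 ≈ 9084.0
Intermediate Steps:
-7212/y(-223) + 42822/(-18629) = -7212/(177/(-223)) + 42822/(-18629) = -7212/(177*(-1/223)) + 42822*(-1/18629) = -7212/(-177/223) - 3294/1433 = -7212*(-223/177) - 3294/1433 = 536092/59 - 3294/1433 = 768025490/84547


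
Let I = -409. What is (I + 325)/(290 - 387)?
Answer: 84/97 ≈ 0.86598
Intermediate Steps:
(I + 325)/(290 - 387) = (-409 + 325)/(290 - 387) = -84/(-97) = -84*(-1/97) = 84/97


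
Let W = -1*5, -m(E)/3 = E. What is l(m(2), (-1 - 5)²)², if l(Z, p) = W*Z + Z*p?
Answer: 34596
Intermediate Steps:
m(E) = -3*E
W = -5
l(Z, p) = -5*Z + Z*p
l(m(2), (-1 - 5)²)² = ((-3*2)*(-5 + (-1 - 5)²))² = (-6*(-5 + (-6)²))² = (-6*(-5 + 36))² = (-6*31)² = (-186)² = 34596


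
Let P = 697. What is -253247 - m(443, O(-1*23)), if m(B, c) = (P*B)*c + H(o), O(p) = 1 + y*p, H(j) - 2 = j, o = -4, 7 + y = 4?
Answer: -21867215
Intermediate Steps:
y = -3 (y = -7 + 4 = -3)
H(j) = 2 + j
O(p) = 1 - 3*p
m(B, c) = -2 + 697*B*c (m(B, c) = (697*B)*c + (2 - 4) = 697*B*c - 2 = -2 + 697*B*c)
-253247 - m(443, O(-1*23)) = -253247 - (-2 + 697*443*(1 - (-3)*23)) = -253247 - (-2 + 697*443*(1 - 3*(-23))) = -253247 - (-2 + 697*443*(1 + 69)) = -253247 - (-2 + 697*443*70) = -253247 - (-2 + 21613970) = -253247 - 1*21613968 = -253247 - 21613968 = -21867215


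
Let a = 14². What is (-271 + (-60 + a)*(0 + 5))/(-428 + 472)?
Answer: 409/44 ≈ 9.2955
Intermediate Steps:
a = 196
(-271 + (-60 + a)*(0 + 5))/(-428 + 472) = (-271 + (-60 + 196)*(0 + 5))/(-428 + 472) = (-271 + 136*5)/44 = (-271 + 680)*(1/44) = 409*(1/44) = 409/44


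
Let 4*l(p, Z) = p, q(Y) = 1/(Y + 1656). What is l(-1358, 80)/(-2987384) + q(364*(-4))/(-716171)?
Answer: 12156255879/106973889333200 ≈ 0.00011364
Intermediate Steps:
q(Y) = 1/(1656 + Y)
l(p, Z) = p/4
l(-1358, 80)/(-2987384) + q(364*(-4))/(-716171) = ((¼)*(-1358))/(-2987384) + 1/((1656 + 364*(-4))*(-716171)) = -679/2*(-1/2987384) - 1/716171/(1656 - 1456) = 679/5974768 - 1/716171/200 = 679/5974768 + (1/200)*(-1/716171) = 679/5974768 - 1/143234200 = 12156255879/106973889333200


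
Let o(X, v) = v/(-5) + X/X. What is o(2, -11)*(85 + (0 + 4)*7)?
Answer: 1808/5 ≈ 361.60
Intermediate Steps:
o(X, v) = 1 - v/5 (o(X, v) = v*(-⅕) + 1 = -v/5 + 1 = 1 - v/5)
o(2, -11)*(85 + (0 + 4)*7) = (1 - ⅕*(-11))*(85 + (0 + 4)*7) = (1 + 11/5)*(85 + 4*7) = 16*(85 + 28)/5 = (16/5)*113 = 1808/5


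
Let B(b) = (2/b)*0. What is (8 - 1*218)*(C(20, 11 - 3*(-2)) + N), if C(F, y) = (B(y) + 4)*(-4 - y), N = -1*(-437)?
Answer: -74130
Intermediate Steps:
N = 437
B(b) = 0
C(F, y) = -16 - 4*y (C(F, y) = (0 + 4)*(-4 - y) = 4*(-4 - y) = -16 - 4*y)
(8 - 1*218)*(C(20, 11 - 3*(-2)) + N) = (8 - 1*218)*((-16 - 4*(11 - 3*(-2))) + 437) = (8 - 218)*((-16 - 4*(11 + 6)) + 437) = -210*((-16 - 4*17) + 437) = -210*((-16 - 68) + 437) = -210*(-84 + 437) = -210*353 = -74130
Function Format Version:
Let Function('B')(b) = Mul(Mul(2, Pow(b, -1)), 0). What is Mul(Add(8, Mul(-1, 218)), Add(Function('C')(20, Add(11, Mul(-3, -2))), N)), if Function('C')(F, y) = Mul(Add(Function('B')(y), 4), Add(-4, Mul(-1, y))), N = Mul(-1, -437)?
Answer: -74130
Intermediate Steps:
N = 437
Function('B')(b) = 0
Function('C')(F, y) = Add(-16, Mul(-4, y)) (Function('C')(F, y) = Mul(Add(0, 4), Add(-4, Mul(-1, y))) = Mul(4, Add(-4, Mul(-1, y))) = Add(-16, Mul(-4, y)))
Mul(Add(8, Mul(-1, 218)), Add(Function('C')(20, Add(11, Mul(-3, -2))), N)) = Mul(Add(8, Mul(-1, 218)), Add(Add(-16, Mul(-4, Add(11, Mul(-3, -2)))), 437)) = Mul(Add(8, -218), Add(Add(-16, Mul(-4, Add(11, 6))), 437)) = Mul(-210, Add(Add(-16, Mul(-4, 17)), 437)) = Mul(-210, Add(Add(-16, -68), 437)) = Mul(-210, Add(-84, 437)) = Mul(-210, 353) = -74130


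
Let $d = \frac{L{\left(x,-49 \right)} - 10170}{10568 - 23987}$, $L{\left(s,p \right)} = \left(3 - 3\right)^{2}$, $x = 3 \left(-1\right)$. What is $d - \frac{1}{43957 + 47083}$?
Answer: $\frac{102873709}{135740640} \approx 0.75787$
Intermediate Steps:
$x = -3$
$L{\left(s,p \right)} = 0$ ($L{\left(s,p \right)} = 0^{2} = 0$)
$d = \frac{1130}{1491}$ ($d = \frac{0 - 10170}{10568 - 23987} = - \frac{10170}{-13419} = \left(-10170\right) \left(- \frac{1}{13419}\right) = \frac{1130}{1491} \approx 0.75788$)
$d - \frac{1}{43957 + 47083} = \frac{1130}{1491} - \frac{1}{43957 + 47083} = \frac{1130}{1491} - \frac{1}{91040} = \frac{102873709}{135740640}$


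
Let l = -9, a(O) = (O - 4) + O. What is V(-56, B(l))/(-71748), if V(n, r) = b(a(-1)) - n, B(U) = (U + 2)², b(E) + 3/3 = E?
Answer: -49/71748 ≈ -0.00068295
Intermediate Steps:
a(O) = -4 + 2*O (a(O) = (-4 + O) + O = -4 + 2*O)
b(E) = -1 + E
B(U) = (2 + U)²
V(n, r) = -7 - n (V(n, r) = (-1 + (-4 + 2*(-1))) - n = (-1 + (-4 - 2)) - n = (-1 - 6) - n = -7 - n)
V(-56, B(l))/(-71748) = (-7 - 1*(-56))/(-71748) = (-7 + 56)*(-1/71748) = 49*(-1/71748) = -49/71748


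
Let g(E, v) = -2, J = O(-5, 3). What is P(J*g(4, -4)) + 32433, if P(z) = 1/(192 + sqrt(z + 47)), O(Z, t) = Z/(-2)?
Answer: 199041353/6137 - sqrt(42)/36822 ≈ 32433.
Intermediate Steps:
O(Z, t) = -Z/2 (O(Z, t) = Z*(-1/2) = -Z/2)
J = 5/2 (J = -1/2*(-5) = 5/2 ≈ 2.5000)
P(z) = 1/(192 + sqrt(47 + z))
P(J*g(4, -4)) + 32433 = 1/(192 + sqrt(47 + (5/2)*(-2))) + 32433 = 1/(192 + sqrt(47 - 5)) + 32433 = 1/(192 + sqrt(42)) + 32433 = 32433 + 1/(192 + sqrt(42))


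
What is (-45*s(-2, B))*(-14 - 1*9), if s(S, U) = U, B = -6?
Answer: -6210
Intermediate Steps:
(-45*s(-2, B))*(-14 - 1*9) = (-45*(-6))*(-14 - 1*9) = 270*(-14 - 9) = 270*(-23) = -6210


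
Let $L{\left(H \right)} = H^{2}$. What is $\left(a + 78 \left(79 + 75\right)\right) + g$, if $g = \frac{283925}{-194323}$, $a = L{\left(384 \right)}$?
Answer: $\frac{30988016239}{194323} \approx 1.5947 \cdot 10^{5}$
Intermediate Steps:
$a = 147456$ ($a = 384^{2} = 147456$)
$g = - \frac{283925}{194323}$ ($g = 283925 \left(- \frac{1}{194323}\right) = - \frac{283925}{194323} \approx -1.4611$)
$\left(a + 78 \left(79 + 75\right)\right) + g = \left(147456 + 78 \left(79 + 75\right)\right) - \frac{283925}{194323} = \left(147456 + 78 \cdot 154\right) - \frac{283925}{194323} = \left(147456 + 12012\right) - \frac{283925}{194323} = 159468 - \frac{283925}{194323} = \frac{30988016239}{194323}$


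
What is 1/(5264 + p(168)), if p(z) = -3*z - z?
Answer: 1/4592 ≈ 0.00021777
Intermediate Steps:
p(z) = -4*z
1/(5264 + p(168)) = 1/(5264 - 4*168) = 1/(5264 - 672) = 1/4592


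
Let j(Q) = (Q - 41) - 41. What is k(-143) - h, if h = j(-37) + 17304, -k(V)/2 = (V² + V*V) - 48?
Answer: -98885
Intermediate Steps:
j(Q) = -82 + Q (j(Q) = (-41 + Q) - 41 = -82 + Q)
k(V) = 96 - 4*V² (k(V) = -2*((V² + V*V) - 48) = -2*((V² + V²) - 48) = -2*(2*V² - 48) = -2*(-48 + 2*V²) = 96 - 4*V²)
h = 17185 (h = (-82 - 37) + 17304 = -119 + 17304 = 17185)
k(-143) - h = (96 - 4*(-143)²) - 1*17185 = (96 - 4*20449) - 17185 = (96 - 81796) - 17185 = -81700 - 17185 = -98885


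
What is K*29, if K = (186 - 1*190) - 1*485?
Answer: -14181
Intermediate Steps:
K = -489 (K = (186 - 190) - 485 = -4 - 485 = -489)
K*29 = -489*29 = -14181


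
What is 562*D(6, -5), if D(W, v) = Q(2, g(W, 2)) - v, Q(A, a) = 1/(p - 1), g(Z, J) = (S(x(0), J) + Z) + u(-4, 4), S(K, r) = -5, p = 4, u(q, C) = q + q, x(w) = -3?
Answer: 8992/3 ≈ 2997.3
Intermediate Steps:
u(q, C) = 2*q
g(Z, J) = -13 + Z (g(Z, J) = (-5 + Z) + 2*(-4) = (-5 + Z) - 8 = -13 + Z)
Q(A, a) = ⅓ (Q(A, a) = 1/(4 - 1) = 1/3 = ⅓)
D(W, v) = ⅓ - v
562*D(6, -5) = 562*(⅓ - 1*(-5)) = 562*(⅓ + 5) = 562*(16/3) = 8992/3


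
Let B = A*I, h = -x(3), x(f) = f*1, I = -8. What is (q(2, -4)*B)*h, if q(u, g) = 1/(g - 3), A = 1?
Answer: -24/7 ≈ -3.4286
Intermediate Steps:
x(f) = f
h = -3 (h = -1*3 = -3)
B = -8 (B = 1*(-8) = -8)
q(u, g) = 1/(-3 + g)
(q(2, -4)*B)*h = (-8/(-3 - 4))*(-3) = (-8/(-7))*(-3) = -⅐*(-8)*(-3) = (8/7)*(-3) = -24/7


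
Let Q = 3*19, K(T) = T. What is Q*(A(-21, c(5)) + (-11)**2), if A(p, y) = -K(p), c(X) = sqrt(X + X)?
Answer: 8094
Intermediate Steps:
c(X) = sqrt(2)*sqrt(X) (c(X) = sqrt(2*X) = sqrt(2)*sqrt(X))
Q = 57
A(p, y) = -p
Q*(A(-21, c(5)) + (-11)**2) = 57*(-1*(-21) + (-11)**2) = 57*(21 + 121) = 57*142 = 8094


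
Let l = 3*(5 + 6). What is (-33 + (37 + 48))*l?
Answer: 1716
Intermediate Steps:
l = 33 (l = 3*11 = 33)
(-33 + (37 + 48))*l = (-33 + (37 + 48))*33 = (-33 + 85)*33 = 52*33 = 1716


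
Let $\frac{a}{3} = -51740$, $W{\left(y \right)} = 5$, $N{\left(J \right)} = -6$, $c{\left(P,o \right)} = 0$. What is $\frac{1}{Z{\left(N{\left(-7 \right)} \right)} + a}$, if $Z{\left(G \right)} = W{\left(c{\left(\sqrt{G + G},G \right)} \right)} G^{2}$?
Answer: $- \frac{1}{155040} \approx -6.4499 \cdot 10^{-6}$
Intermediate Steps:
$a = -155220$ ($a = 3 \left(-51740\right) = -155220$)
$Z{\left(G \right)} = 5 G^{2}$
$\frac{1}{Z{\left(N{\left(-7 \right)} \right)} + a} = \frac{1}{5 \left(-6\right)^{2} - 155220} = \frac{1}{5 \cdot 36 - 155220} = \frac{1}{180 - 155220} = \frac{1}{-155040} = - \frac{1}{155040}$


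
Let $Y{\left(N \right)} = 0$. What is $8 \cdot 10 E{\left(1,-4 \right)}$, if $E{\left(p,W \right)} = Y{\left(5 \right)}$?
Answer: $0$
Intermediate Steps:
$E{\left(p,W \right)} = 0$
$8 \cdot 10 E{\left(1,-4 \right)} = 8 \cdot 10 \cdot 0 = 80 \cdot 0 = 0$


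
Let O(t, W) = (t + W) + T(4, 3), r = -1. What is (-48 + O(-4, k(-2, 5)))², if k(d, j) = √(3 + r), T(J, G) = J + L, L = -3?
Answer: (51 - √2)² ≈ 2458.8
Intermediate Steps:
T(J, G) = -3 + J (T(J, G) = J - 3 = -3 + J)
k(d, j) = √2 (k(d, j) = √(3 - 1) = √2)
O(t, W) = 1 + W + t (O(t, W) = (t + W) + (-3 + 4) = (W + t) + 1 = 1 + W + t)
(-48 + O(-4, k(-2, 5)))² = (-48 + (1 + √2 - 4))² = (-48 + (-3 + √2))² = (-51 + √2)²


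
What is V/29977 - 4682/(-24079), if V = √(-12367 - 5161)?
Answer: 4682/24079 + 2*I*√4382/29977 ≈ 0.19444 + 0.0044165*I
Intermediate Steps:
V = 2*I*√4382 (V = √(-17528) = 2*I*√4382 ≈ 132.39*I)
V/29977 - 4682/(-24079) = (2*I*√4382)/29977 - 4682/(-24079) = (2*I*√4382)*(1/29977) - 4682*(-1/24079) = 2*I*√4382/29977 + 4682/24079 = 4682/24079 + 2*I*√4382/29977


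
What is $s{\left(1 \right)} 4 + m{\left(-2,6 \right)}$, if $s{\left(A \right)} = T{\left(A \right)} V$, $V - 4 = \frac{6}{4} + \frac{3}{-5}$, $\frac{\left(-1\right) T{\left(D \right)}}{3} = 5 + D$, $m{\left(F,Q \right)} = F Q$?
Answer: $- \frac{1824}{5} \approx -364.8$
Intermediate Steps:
$T{\left(D \right)} = -15 - 3 D$ ($T{\left(D \right)} = - 3 \left(5 + D\right) = -15 - 3 D$)
$V = \frac{49}{10}$ ($V = 4 + \left(\frac{6}{4} + \frac{3}{-5}\right) = 4 + \left(6 \cdot \frac{1}{4} + 3 \left(- \frac{1}{5}\right)\right) = 4 + \left(\frac{3}{2} - \frac{3}{5}\right) = 4 + \frac{9}{10} = \frac{49}{10} \approx 4.9$)
$s{\left(A \right)} = - \frac{147}{2} - \frac{147 A}{10}$ ($s{\left(A \right)} = \left(-15 - 3 A\right) \frac{49}{10} = - \frac{147}{2} - \frac{147 A}{10}$)
$s{\left(1 \right)} 4 + m{\left(-2,6 \right)} = \left(- \frac{147}{2} - \frac{147}{10}\right) 4 - 12 = \left(- \frac{441}{5}\right) 4 - 12 = - \frac{1764}{5} - 12 = - \frac{1824}{5}$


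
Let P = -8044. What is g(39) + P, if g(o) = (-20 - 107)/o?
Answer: -313843/39 ≈ -8047.3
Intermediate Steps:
g(o) = -127/o
g(39) + P = -127/39 - 8044 = -313843/39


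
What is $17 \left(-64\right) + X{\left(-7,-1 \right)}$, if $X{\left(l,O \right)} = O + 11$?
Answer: $-1078$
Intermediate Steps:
$X{\left(l,O \right)} = 11 + O$
$17 \left(-64\right) + X{\left(-7,-1 \right)} = 17 \left(-64\right) + \left(11 - 1\right) = -1088 + 10 = -1078$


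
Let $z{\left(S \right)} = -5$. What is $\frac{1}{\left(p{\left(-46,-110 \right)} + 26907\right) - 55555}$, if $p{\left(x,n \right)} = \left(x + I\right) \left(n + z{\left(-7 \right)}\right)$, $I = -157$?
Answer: $- \frac{1}{5303} \approx -0.00018857$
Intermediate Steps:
$p{\left(x,n \right)} = \left(-157 + x\right) \left(-5 + n\right)$ ($p{\left(x,n \right)} = \left(x - 157\right) \left(n - 5\right) = \left(-157 + x\right) \left(-5 + n\right)$)
$\frac{1}{\left(p{\left(-46,-110 \right)} + 26907\right) - 55555} = \frac{1}{\left(\left(785 - -17270 - -230 - -5060\right) + 26907\right) - 55555} = \frac{1}{\left(\left(785 + 17270 + 230 + 5060\right) + 26907\right) - 55555} = \frac{1}{\left(23345 + 26907\right) - 55555} = \frac{1}{50252 - 55555} = \frac{1}{-5303} = - \frac{1}{5303}$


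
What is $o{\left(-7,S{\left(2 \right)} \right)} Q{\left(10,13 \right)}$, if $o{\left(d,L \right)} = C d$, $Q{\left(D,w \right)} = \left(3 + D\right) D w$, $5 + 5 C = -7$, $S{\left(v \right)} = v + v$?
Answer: $28392$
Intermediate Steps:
$S{\left(v \right)} = 2 v$
$C = - \frac{12}{5}$ ($C = -1 + \frac{1}{5} \left(-7\right) = -1 - \frac{7}{5} = - \frac{12}{5} \approx -2.4$)
$Q{\left(D,w \right)} = D w \left(3 + D\right)$
$o{\left(d,L \right)} = - \frac{12 d}{5}$
$o{\left(-7,S{\left(2 \right)} \right)} Q{\left(10,13 \right)} = \left(- \frac{12}{5}\right) \left(-7\right) 10 \cdot 13 \left(3 + 10\right) = \frac{84 \cdot 10 \cdot 13 \cdot 13}{5} = \frac{84}{5} \cdot 1690 = 28392$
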